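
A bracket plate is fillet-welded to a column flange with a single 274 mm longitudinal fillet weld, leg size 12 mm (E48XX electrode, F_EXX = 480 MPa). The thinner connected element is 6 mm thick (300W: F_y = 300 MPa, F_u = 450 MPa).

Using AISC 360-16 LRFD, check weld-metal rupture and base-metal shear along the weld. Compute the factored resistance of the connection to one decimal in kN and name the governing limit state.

295.9 kN (base-metal shear governs)

Weld metal: throat = 0.707×12 = 8.484 mm, L = 274 mm. φR_n = 0.75 × 0.6 × 480 × 8.484 × 274 = 502.1 kN.
Base metal shear (6 mm plate): yield φR_n = 1.0×0.6×300×6×274 = 295.9 kN; rupture φR_n = 0.75×0.6×450×6×274 = 332.9 kN; take 295.9 kN (yield).
Governing: min(502.1, 295.9) = 295.9 kN → base-metal shear.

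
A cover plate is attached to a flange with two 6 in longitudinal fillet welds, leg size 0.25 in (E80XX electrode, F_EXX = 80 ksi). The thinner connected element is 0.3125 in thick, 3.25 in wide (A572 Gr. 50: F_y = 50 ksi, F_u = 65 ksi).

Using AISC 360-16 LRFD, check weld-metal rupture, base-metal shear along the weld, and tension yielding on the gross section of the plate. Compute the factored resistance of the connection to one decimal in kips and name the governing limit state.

45.7 kips (gross-section yield governs)

Weld metal: throat = 0.707×0.25 = 0.17675 in, L = 2×6 = 12 in. φR_n = 0.75 × 0.6 × 80 × 0.17675 × 12 = 76.4 kips.
Base metal shear (0.3125 in plate): yield φR_n = 1.0×0.6×50×0.3125×12 = 112.5 kips; rupture φR_n = 0.75×0.6×65×0.3125×12 = 109.7 kips; take 109.7 kips (rupture).
Tension yield (gross): A_g = 3.25×0.3125 = 1.0156 in². φR_n = 0.90 × 50 × 1.0156 = 45.7 kips.
Governing: min(76.4, 109.7, 45.7) = 45.7 kips → gross-section yield.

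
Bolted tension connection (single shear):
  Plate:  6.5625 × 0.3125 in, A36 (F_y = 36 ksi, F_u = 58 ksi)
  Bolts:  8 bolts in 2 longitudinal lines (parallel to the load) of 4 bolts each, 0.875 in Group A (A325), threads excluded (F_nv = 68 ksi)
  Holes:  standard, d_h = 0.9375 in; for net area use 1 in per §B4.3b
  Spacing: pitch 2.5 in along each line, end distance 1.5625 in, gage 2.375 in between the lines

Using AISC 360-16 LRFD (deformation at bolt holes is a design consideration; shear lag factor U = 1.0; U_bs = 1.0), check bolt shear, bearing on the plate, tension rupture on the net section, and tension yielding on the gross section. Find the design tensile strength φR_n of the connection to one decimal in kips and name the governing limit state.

62.0 kips (net-section rupture governs)

Bolt shear: A_b = π(0.875)²/4 = 0.60132 in². φR_n = 0.75 × 68 × 0.60132 × 8 × 1 = 245.3 kips.
Bearing (0.3125 in plate, F_u = 58 ksi): end bolts L_c = 1.5625 − 0.9375/2 = 1.09375, R_n = min(1.2×1.09375×0.3125×58, 2.4×0.875×0.3125×58) = 23.789 kips/bolt; interior L_c = 2.5 − 0.9375 = 1.5625, R_n = 33.984 kips/bolt. φR_n = 0.75 × (2×23.789 + 6×33.984) = 188.6 kips.
Tension rupture (net): A_n = (6.5625 − 2×1)×0.3125 = 1.4258 in² (U = 1.0, A_e = A_n). φR_n = 0.75 × 58 × 1.4258 = 62.0 kips.
Tension yield (gross): A_g = 6.5625×0.3125 = 2.0508 in². φR_n = 0.90 × 36 × 2.0508 = 66.4 kips.
Governing: min(245.3, 188.6, 62.0, 66.4) = 62.0 kips → net-section rupture.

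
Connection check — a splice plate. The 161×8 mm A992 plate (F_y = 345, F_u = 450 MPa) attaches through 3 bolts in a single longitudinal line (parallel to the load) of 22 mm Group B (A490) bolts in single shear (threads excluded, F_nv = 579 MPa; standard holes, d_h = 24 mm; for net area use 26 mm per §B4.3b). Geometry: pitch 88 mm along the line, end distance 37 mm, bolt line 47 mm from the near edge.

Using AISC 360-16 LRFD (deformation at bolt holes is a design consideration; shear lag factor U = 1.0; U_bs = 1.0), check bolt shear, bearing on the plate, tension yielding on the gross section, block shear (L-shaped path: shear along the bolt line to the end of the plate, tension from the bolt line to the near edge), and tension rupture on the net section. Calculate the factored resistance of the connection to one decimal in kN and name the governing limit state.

331.6 kN (block shear governs)

Bolt shear: A_b = π(22)²/4 = 380.13 mm². φR_n = 0.75 × 579 × 380.13 × 3 × 1 = 495.2 kN.
Bearing (8 mm plate, F_u = 450 MPa): end bolts L_c = 37 − 24/2 = 25, R_n = min(1.2×25×8×450, 2.4×22×8×450) = 108 kN/bolt; interior L_c = 88 − 24 = 64, R_n = 190.08 kN/bolt. φR_n = 0.75 × (1×108 + 2×190.08) = 366.1 kN.
Tension yield (gross): A_g = 161×8 = 1288 mm². φR_n = 0.90 × 345 × 1288 = 399.9 kN.
Block shear: shear path 1×[37+2×88] = 1×213 mm, A_gv = 1704, A_nv = 1×(213 − 2.5×26)×8 = 1184 mm²; tension to near edge: (47 − 0.5×26)×8 = 272 mm². R_n = min(0.6×450×1184, 0.6×345×1704) + 1.0×450×272 = min(319.68, 352.73) + 122.4 = 442.08 kN. φR_n = 0.75 × 442.08 = 331.6 kN.
Tension rupture (net): A_n = (161 − 1×26)×8 = 1080 mm² (U = 1.0, A_e = A_n). φR_n = 0.75 × 450 × 1080 = 364.5 kN.
Governing: min(495.2, 366.1, 399.9, 331.6, 364.5) = 331.6 kN → block shear.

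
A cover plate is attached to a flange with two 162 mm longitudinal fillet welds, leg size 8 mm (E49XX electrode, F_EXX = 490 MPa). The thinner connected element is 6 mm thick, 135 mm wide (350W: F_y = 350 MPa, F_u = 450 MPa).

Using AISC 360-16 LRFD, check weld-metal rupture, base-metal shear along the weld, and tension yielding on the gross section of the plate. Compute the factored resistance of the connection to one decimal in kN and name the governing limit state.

255.2 kN (gross-section yield governs)

Weld metal: throat = 0.707×8 = 5.656 mm, L = 2×162 = 324 mm. φR_n = 0.75 × 0.6 × 490 × 5.656 × 324 = 404.1 kN.
Base metal shear (6 mm plate): yield φR_n = 1.0×0.6×350×6×324 = 408.2 kN; rupture φR_n = 0.75×0.6×450×6×324 = 393.7 kN; take 393.7 kN (rupture).
Tension yield (gross): A_g = 135×6 = 810 mm². φR_n = 0.90 × 350 × 810 = 255.2 kN.
Governing: min(404.1, 393.7, 255.2) = 255.2 kN → gross-section yield.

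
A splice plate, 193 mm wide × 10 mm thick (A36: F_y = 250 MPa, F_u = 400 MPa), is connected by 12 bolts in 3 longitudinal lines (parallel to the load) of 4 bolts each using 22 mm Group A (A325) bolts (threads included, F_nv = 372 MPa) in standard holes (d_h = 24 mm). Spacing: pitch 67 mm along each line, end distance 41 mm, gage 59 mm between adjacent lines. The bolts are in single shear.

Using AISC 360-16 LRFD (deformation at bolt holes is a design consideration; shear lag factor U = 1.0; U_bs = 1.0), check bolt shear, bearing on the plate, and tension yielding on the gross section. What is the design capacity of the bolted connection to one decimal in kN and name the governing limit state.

434.3 kN (gross-section yield governs)

Bolt shear: A_b = π(22)²/4 = 380.13 mm². φR_n = 0.75 × 372 × 380.13 × 12 × 1 = 1272.7 kN.
Bearing (10 mm plate, F_u = 400 MPa): end bolts L_c = 41 − 24/2 = 29, R_n = min(1.2×29×10×400, 2.4×22×10×400) = 139.2 kN/bolt; interior L_c = 67 − 24 = 43, R_n = 206.4 kN/bolt. φR_n = 0.75 × (3×139.2 + 9×206.4) = 1706.4 kN.
Tension yield (gross): A_g = 193×10 = 1930 mm². φR_n = 0.90 × 250 × 1930 = 434.3 kN.
Governing: min(1272.7, 1706.4, 434.3) = 434.3 kN → gross-section yield.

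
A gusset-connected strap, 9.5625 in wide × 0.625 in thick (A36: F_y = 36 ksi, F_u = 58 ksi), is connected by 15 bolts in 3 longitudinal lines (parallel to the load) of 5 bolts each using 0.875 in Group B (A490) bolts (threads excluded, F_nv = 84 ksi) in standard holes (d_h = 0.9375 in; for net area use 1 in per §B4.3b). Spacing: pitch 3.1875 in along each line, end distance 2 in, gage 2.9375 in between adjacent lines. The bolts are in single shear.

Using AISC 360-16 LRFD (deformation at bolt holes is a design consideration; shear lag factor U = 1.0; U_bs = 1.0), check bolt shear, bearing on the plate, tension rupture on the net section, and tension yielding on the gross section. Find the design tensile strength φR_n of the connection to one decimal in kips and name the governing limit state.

178.4 kips (net-section rupture governs)

Bolt shear: A_b = π(0.875)²/4 = 0.60132 in². φR_n = 0.75 × 84 × 0.60132 × 15 × 1 = 568.2 kips.
Bearing (0.625 in plate, F_u = 58 ksi): end bolts L_c = 2 − 0.9375/2 = 1.53125, R_n = min(1.2×1.53125×0.625×58, 2.4×0.875×0.625×58) = 66.609 kips/bolt; interior L_c = 3.1875 − 0.9375 = 2.25, R_n = 76.125 kips/bolt. φR_n = 0.75 × (3×66.609 + 12×76.125) = 835.0 kips.
Tension rupture (net): A_n = (9.5625 − 3×1)×0.625 = 4.1016 in² (U = 1.0, A_e = A_n). φR_n = 0.75 × 58 × 4.1016 = 178.4 kips.
Tension yield (gross): A_g = 9.5625×0.625 = 5.9766 in². φR_n = 0.90 × 36 × 5.9766 = 193.6 kips.
Governing: min(568.2, 835.0, 178.4, 193.6) = 178.4 kips → net-section rupture.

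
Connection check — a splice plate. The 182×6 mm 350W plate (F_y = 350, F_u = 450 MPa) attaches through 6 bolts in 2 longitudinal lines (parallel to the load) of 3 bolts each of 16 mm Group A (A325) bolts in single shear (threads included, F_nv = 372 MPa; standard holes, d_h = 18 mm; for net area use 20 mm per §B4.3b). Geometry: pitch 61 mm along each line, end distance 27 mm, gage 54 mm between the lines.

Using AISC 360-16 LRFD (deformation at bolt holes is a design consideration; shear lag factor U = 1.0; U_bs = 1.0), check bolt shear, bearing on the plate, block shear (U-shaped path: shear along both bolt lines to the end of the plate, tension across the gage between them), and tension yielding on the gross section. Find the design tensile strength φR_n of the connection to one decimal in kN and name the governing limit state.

Bolt shear: A_b = π(16)²/4 = 201.06 mm². φR_n = 0.75 × 372 × 201.06 × 6 × 1 = 336.6 kN.
Bearing (6 mm plate, F_u = 450 MPa): end bolts L_c = 27 − 18/2 = 18, R_n = min(1.2×18×6×450, 2.4×16×6×450) = 58.32 kN/bolt; interior L_c = 61 − 18 = 43, R_n = 103.68 kN/bolt. φR_n = 0.75 × (2×58.32 + 4×103.68) = 398.5 kN.
Block shear: shear path 2×[27+2×61] = 2×149 mm, A_gv = 1788, A_nv = 2×(149 − 2.5×20)×6 = 1188 mm²; tension across gage: (54 − 1×20)×6 = 204 mm². R_n = min(0.6×450×1188, 0.6×350×1788) + 1.0×450×204 = min(320.76, 375.48) + 91.8 = 412.56 kN. φR_n = 0.75 × 412.56 = 309.4 kN.
Tension yield (gross): A_g = 182×6 = 1092 mm². φR_n = 0.90 × 350 × 1092 = 344.0 kN.
Governing: min(336.6, 398.5, 309.4, 344.0) = 309.4 kN → block shear.

309.4 kN (block shear governs)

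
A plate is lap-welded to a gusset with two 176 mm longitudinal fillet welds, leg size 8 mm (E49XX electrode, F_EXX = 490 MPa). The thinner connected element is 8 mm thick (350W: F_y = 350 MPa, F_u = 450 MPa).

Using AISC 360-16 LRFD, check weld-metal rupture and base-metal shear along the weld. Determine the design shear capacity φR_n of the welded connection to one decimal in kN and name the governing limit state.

Weld metal: throat = 0.707×8 = 5.656 mm, L = 2×176 = 352 mm. φR_n = 0.75 × 0.6 × 490 × 5.656 × 352 = 439.0 kN.
Base metal shear (8 mm plate): yield φR_n = 1.0×0.6×350×8×352 = 591.4 kN; rupture φR_n = 0.75×0.6×450×8×352 = 570.2 kN; take 570.2 kN (rupture).
Governing: min(439.0, 570.2) = 439.0 kN → weld metal.

439.0 kN (weld metal governs)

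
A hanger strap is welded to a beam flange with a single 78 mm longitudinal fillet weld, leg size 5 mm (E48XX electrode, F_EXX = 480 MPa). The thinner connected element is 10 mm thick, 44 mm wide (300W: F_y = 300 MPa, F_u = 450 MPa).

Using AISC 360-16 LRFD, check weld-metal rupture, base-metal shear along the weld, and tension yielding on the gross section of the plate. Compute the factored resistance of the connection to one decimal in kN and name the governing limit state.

Weld metal: throat = 0.707×5 = 3.535 mm, L = 78 mm. φR_n = 0.75 × 0.6 × 480 × 3.535 × 78 = 59.6 kN.
Base metal shear (10 mm plate): yield φR_n = 1.0×0.6×300×10×78 = 140.4 kN; rupture φR_n = 0.75×0.6×450×10×78 = 158.0 kN; take 140.4 kN (yield).
Tension yield (gross): A_g = 44×10 = 440 mm². φR_n = 0.90 × 300 × 440 = 118.8 kN.
Governing: min(59.6, 140.4, 118.8) = 59.6 kN → weld metal.

59.6 kN (weld metal governs)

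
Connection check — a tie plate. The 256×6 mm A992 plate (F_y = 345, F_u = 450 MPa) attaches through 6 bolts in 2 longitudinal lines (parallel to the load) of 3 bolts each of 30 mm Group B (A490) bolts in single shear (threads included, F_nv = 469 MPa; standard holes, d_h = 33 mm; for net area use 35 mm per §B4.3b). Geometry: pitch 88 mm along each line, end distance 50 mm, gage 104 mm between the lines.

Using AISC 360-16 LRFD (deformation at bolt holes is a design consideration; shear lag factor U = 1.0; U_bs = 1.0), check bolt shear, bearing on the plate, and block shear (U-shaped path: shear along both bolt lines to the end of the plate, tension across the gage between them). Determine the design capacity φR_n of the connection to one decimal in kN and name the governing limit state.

476.3 kN (block shear governs)

Bolt shear: A_b = π(30)²/4 = 706.86 mm². φR_n = 0.75 × 469 × 706.86 × 6 × 1 = 1491.8 kN.
Bearing (6 mm plate, F_u = 450 MPa): end bolts L_c = 50 − 33/2 = 33.5, R_n = min(1.2×33.5×6×450, 2.4×30×6×450) = 108.54 kN/bolt; interior L_c = 88 − 33 = 55, R_n = 178.2 kN/bolt. φR_n = 0.75 × (2×108.54 + 4×178.2) = 697.4 kN.
Block shear: shear path 2×[50+2×88] = 2×226 mm, A_gv = 2712, A_nv = 2×(226 − 2.5×35)×6 = 1662 mm²; tension across gage: (104 − 1×35)×6 = 414 mm². R_n = min(0.6×450×1662, 0.6×345×2712) + 1.0×450×414 = min(448.74, 561.38) + 186.3 = 635.04 kN. φR_n = 0.75 × 635.04 = 476.3 kN.
Governing: min(1491.8, 697.4, 476.3) = 476.3 kN → block shear.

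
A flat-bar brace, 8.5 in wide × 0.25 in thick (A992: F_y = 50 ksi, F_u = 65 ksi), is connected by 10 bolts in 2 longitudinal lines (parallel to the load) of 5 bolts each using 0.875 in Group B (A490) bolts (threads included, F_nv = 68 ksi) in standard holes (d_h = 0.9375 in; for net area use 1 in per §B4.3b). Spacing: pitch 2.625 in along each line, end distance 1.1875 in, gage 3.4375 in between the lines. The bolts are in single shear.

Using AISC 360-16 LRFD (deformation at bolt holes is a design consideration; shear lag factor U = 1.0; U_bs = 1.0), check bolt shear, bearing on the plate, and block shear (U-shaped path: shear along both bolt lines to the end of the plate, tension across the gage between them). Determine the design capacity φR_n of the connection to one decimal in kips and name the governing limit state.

Bolt shear: A_b = π(0.875)²/4 = 0.60132 in². φR_n = 0.75 × 68 × 0.60132 × 10 × 1 = 306.7 kips.
Bearing (0.25 in plate, F_u = 65 ksi): end bolts L_c = 1.1875 − 0.9375/2 = 0.71875, R_n = min(1.2×0.71875×0.25×65, 2.4×0.875×0.25×65) = 14.016 kips/bolt; interior L_c = 2.625 − 0.9375 = 1.6875, R_n = 32.906 kips/bolt. φR_n = 0.75 × (2×14.016 + 8×32.906) = 218.5 kips.
Block shear: shear path 2×[1.1875+4×2.625] = 2×11.6875 in, A_gv = 5.8438, A_nv = 2×(11.6875 − 4.5×1)×0.25 = 3.5938 in²; tension across gage: (3.4375 − 1×1)×0.25 = 0.60938 in². R_n = min(0.6×65×3.5938, 0.6×50×5.8438) + 1.0×65×0.60938 = min(140.16, 175.31) + 39.61 = 179.77 kips. φR_n = 0.75 × 179.77 = 134.8 kips.
Governing: min(306.7, 218.5, 134.8) = 134.8 kips → block shear.

134.8 kips (block shear governs)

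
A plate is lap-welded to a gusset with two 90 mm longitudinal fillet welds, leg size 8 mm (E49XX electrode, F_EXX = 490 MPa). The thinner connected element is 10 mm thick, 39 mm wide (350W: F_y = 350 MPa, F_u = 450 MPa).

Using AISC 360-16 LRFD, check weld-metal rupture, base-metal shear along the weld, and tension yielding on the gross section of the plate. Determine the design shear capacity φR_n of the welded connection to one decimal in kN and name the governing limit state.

Weld metal: throat = 0.707×8 = 5.656 mm, L = 2×90 = 180 mm. φR_n = 0.75 × 0.6 × 490 × 5.656 × 180 = 224.5 kN.
Base metal shear (10 mm plate): yield φR_n = 1.0×0.6×350×10×180 = 378.0 kN; rupture φR_n = 0.75×0.6×450×10×180 = 364.5 kN; take 364.5 kN (rupture).
Tension yield (gross): A_g = 39×10 = 390 mm². φR_n = 0.90 × 350 × 390 = 122.9 kN.
Governing: min(224.5, 364.5, 122.9) = 122.9 kN → gross-section yield.

122.9 kN (gross-section yield governs)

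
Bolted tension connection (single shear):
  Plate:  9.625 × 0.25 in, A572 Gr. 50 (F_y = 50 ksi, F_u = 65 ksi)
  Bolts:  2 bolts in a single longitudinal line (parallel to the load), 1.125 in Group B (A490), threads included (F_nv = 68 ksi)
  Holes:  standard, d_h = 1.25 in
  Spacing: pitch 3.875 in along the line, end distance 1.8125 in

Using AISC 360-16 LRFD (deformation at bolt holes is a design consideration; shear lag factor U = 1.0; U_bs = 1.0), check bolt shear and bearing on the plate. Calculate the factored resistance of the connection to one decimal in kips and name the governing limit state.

Bolt shear: A_b = π(1.125)²/4 = 0.99402 in². φR_n = 0.75 × 68 × 0.99402 × 2 × 1 = 101.4 kips.
Bearing (0.25 in plate, F_u = 65 ksi): end bolts L_c = 1.8125 − 1.25/2 = 1.1875, R_n = min(1.2×1.1875×0.25×65, 2.4×1.125×0.25×65) = 23.156 kips/bolt; interior L_c = 3.875 − 1.25 = 2.625, R_n = 43.875 kips/bolt. φR_n = 0.75 × (1×23.156 + 1×43.875) = 50.3 kips.
Governing: min(101.4, 50.3) = 50.3 kips → bearing.

50.3 kips (bearing governs)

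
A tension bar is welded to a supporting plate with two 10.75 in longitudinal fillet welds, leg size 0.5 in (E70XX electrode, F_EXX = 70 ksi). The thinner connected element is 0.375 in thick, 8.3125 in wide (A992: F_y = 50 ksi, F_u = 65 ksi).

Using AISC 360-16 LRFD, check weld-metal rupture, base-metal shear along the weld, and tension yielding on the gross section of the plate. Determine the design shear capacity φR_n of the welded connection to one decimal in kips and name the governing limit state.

Weld metal: throat = 0.707×0.5 = 0.3535 in, L = 2×10.75 = 21.5 in. φR_n = 0.75 × 0.6 × 70 × 0.3535 × 21.5 = 239.4 kips.
Base metal shear (0.375 in plate): yield φR_n = 1.0×0.6×50×0.375×21.5 = 241.9 kips; rupture φR_n = 0.75×0.6×65×0.375×21.5 = 235.8 kips; take 235.8 kips (rupture).
Tension yield (gross): A_g = 8.3125×0.375 = 3.1172 in². φR_n = 0.90 × 50 × 3.1172 = 140.3 kips.
Governing: min(239.4, 235.8, 140.3) = 140.3 kips → gross-section yield.

140.3 kips (gross-section yield governs)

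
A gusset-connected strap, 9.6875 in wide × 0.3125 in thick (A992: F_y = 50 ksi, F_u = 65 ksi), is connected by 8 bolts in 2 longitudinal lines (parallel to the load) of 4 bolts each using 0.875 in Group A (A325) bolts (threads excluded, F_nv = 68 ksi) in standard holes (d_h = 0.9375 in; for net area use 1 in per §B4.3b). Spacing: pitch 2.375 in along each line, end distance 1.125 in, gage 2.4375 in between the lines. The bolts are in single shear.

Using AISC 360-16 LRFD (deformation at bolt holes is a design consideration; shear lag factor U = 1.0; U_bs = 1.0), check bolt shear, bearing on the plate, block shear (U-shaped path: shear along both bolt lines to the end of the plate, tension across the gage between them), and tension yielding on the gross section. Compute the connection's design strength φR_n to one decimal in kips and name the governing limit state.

Bolt shear: A_b = π(0.875)²/4 = 0.60132 in². φR_n = 0.75 × 68 × 0.60132 × 8 × 1 = 245.3 kips.
Bearing (0.3125 in plate, F_u = 65 ksi): end bolts L_c = 1.125 − 0.9375/2 = 0.65625, R_n = min(1.2×0.65625×0.3125×65, 2.4×0.875×0.3125×65) = 15.996 kips/bolt; interior L_c = 2.375 − 0.9375 = 1.4375, R_n = 35.039 kips/bolt. φR_n = 0.75 × (2×15.996 + 6×35.039) = 181.7 kips.
Block shear: shear path 2×[1.125+3×2.375] = 2×8.25 in, A_gv = 5.1563, A_nv = 2×(8.25 − 3.5×1)×0.3125 = 2.9688 in²; tension across gage: (2.4375 − 1×1)×0.3125 = 0.44922 in². R_n = min(0.6×65×2.9688, 0.6×50×5.1563) + 1.0×65×0.44922 = min(115.78, 154.69) + 29.199 = 144.98 kips. φR_n = 0.75 × 144.98 = 108.7 kips.
Tension yield (gross): A_g = 9.6875×0.3125 = 3.0273 in². φR_n = 0.90 × 50 × 3.0273 = 136.2 kips.
Governing: min(245.3, 181.7, 108.7, 136.2) = 108.7 kips → block shear.

108.7 kips (block shear governs)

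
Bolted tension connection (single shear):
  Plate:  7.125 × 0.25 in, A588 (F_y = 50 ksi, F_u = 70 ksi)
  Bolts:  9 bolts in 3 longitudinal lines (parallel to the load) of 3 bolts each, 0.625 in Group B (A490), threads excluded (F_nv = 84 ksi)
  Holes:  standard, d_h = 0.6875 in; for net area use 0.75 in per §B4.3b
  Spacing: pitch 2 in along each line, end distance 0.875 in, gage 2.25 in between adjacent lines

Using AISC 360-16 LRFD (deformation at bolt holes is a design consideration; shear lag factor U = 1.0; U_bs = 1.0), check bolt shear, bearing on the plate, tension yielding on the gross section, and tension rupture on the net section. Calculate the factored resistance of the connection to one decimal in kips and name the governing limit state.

64.0 kips (net-section rupture governs)

Bolt shear: A_b = π(0.625)²/4 = 0.3068 in². φR_n = 0.75 × 84 × 0.3068 × 9 × 1 = 174.0 kips.
Bearing (0.25 in plate, F_u = 70 ksi): end bolts L_c = 0.875 − 0.6875/2 = 0.53125, R_n = min(1.2×0.53125×0.25×70, 2.4×0.625×0.25×70) = 11.156 kips/bolt; interior L_c = 2 − 0.6875 = 1.3125, R_n = 26.25 kips/bolt. φR_n = 0.75 × (3×11.156 + 6×26.25) = 143.2 kips.
Tension yield (gross): A_g = 7.125×0.25 = 1.7813 in². φR_n = 0.90 × 50 × 1.7813 = 80.2 kips.
Tension rupture (net): A_n = (7.125 − 3×0.75)×0.25 = 1.2188 in² (U = 1.0, A_e = A_n). φR_n = 0.75 × 70 × 1.2188 = 64.0 kips.
Governing: min(174.0, 143.2, 80.2, 64.0) = 64.0 kips → net-section rupture.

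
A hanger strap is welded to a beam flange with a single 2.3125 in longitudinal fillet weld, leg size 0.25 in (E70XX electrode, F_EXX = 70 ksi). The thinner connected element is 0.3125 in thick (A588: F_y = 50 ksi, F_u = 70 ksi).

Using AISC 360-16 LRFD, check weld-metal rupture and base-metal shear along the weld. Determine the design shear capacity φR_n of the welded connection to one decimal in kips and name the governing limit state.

Weld metal: throat = 0.707×0.25 = 0.17675 in, L = 2.3125 in. φR_n = 0.75 × 0.6 × 70 × 0.17675 × 2.3125 = 12.9 kips.
Base metal shear (0.3125 in plate): yield φR_n = 1.0×0.6×50×0.3125×2.3125 = 21.7 kips; rupture φR_n = 0.75×0.6×70×0.3125×2.3125 = 22.8 kips; take 21.7 kips (yield).
Governing: min(12.9, 21.7) = 12.9 kips → weld metal.

12.9 kips (weld metal governs)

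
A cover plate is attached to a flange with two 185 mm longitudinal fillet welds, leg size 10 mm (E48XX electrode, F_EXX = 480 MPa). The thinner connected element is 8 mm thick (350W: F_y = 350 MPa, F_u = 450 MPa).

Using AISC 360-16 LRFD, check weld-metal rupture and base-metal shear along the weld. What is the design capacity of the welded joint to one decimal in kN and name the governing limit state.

Weld metal: throat = 0.707×10 = 7.07 mm, L = 2×185 = 370 mm. φR_n = 0.75 × 0.6 × 480 × 7.07 × 370 = 565.0 kN.
Base metal shear (8 mm plate): yield φR_n = 1.0×0.6×350×8×370 = 621.6 kN; rupture φR_n = 0.75×0.6×450×8×370 = 599.4 kN; take 599.4 kN (rupture).
Governing: min(565.0, 599.4) = 565.0 kN → weld metal.

565.0 kN (weld metal governs)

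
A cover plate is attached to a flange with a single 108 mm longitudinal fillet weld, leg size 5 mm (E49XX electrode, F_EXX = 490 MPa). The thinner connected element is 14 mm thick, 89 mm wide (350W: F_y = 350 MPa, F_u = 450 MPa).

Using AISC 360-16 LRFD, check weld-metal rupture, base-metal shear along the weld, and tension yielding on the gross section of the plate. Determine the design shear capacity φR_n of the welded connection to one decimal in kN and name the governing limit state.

Weld metal: throat = 0.707×5 = 3.535 mm, L = 108 mm. φR_n = 0.75 × 0.6 × 490 × 3.535 × 108 = 84.2 kN.
Base metal shear (14 mm plate): yield φR_n = 1.0×0.6×350×14×108 = 317.5 kN; rupture φR_n = 0.75×0.6×450×14×108 = 306.2 kN; take 306.2 kN (rupture).
Tension yield (gross): A_g = 89×14 = 1246 mm². φR_n = 0.90 × 350 × 1246 = 392.5 kN.
Governing: min(84.2, 306.2, 392.5) = 84.2 kN → weld metal.

84.2 kN (weld metal governs)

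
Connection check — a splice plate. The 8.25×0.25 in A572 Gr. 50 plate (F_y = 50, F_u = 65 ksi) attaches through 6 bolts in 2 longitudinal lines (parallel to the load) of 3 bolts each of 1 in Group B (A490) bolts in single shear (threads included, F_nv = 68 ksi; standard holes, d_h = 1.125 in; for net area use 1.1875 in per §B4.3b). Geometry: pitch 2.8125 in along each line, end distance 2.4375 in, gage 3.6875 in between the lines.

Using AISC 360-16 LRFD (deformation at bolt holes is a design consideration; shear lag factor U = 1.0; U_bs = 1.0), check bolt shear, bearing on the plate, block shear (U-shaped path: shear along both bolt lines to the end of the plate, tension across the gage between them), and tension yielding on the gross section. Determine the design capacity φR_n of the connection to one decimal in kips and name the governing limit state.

Bolt shear: A_b = π(1)²/4 = 0.7854 in². φR_n = 0.75 × 68 × 0.7854 × 6 × 1 = 240.3 kips.
Bearing (0.25 in plate, F_u = 65 ksi): end bolts L_c = 2.4375 − 1.125/2 = 1.875, R_n = min(1.2×1.875×0.25×65, 2.4×1×0.25×65) = 36.563 kips/bolt; interior L_c = 2.8125 − 1.125 = 1.6875, R_n = 32.906 kips/bolt. φR_n = 0.75 × (2×36.563 + 4×32.906) = 153.6 kips.
Block shear: shear path 2×[2.4375+2×2.8125] = 2×8.0625 in, A_gv = 4.0313, A_nv = 2×(8.0625 − 2.5×1.1875)×0.25 = 2.5469 in²; tension across gage: (3.6875 − 1×1.1875)×0.25 = 0.625 in². R_n = min(0.6×65×2.5469, 0.6×50×4.0313) + 1.0×65×0.625 = min(99.329, 120.94) + 40.625 = 139.95 kips. φR_n = 0.75 × 139.95 = 105.0 kips.
Tension yield (gross): A_g = 8.25×0.25 = 2.0625 in². φR_n = 0.90 × 50 × 2.0625 = 92.8 kips.
Governing: min(240.3, 153.6, 105.0, 92.8) = 92.8 kips → gross-section yield.

92.8 kips (gross-section yield governs)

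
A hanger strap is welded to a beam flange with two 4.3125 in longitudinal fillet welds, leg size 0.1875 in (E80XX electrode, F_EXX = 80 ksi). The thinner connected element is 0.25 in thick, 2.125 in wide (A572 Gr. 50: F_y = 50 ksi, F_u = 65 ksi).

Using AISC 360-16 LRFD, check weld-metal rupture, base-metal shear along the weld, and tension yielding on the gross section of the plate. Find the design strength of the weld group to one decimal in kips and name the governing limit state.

23.9 kips (gross-section yield governs)

Weld metal: throat = 0.707×0.1875 = 0.13256 in, L = 2×4.3125 = 8.625 in. φR_n = 0.75 × 0.6 × 80 × 0.13256 × 8.625 = 41.2 kips.
Base metal shear (0.25 in plate): yield φR_n = 1.0×0.6×50×0.25×8.625 = 64.7 kips; rupture φR_n = 0.75×0.6×65×0.25×8.625 = 63.1 kips; take 63.1 kips (rupture).
Tension yield (gross): A_g = 2.125×0.25 = 0.53125 in². φR_n = 0.90 × 50 × 0.53125 = 23.9 kips.
Governing: min(41.2, 63.1, 23.9) = 23.9 kips → gross-section yield.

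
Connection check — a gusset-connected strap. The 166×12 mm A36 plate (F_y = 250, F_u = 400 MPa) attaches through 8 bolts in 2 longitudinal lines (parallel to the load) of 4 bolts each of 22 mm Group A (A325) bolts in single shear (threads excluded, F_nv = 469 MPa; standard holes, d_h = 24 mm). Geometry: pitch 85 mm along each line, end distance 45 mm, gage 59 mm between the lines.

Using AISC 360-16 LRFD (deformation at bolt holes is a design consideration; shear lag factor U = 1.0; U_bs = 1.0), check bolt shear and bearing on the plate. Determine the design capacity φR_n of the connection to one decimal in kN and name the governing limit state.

1069.7 kN (bolt shear governs)

Bolt shear: A_b = π(22)²/4 = 380.13 mm². φR_n = 0.75 × 469 × 380.13 × 8 × 1 = 1069.7 kN.
Bearing (12 mm plate, F_u = 400 MPa): end bolts L_c = 45 − 24/2 = 33, R_n = min(1.2×33×12×400, 2.4×22×12×400) = 190.08 kN/bolt; interior L_c = 85 − 24 = 61, R_n = 253.44 kN/bolt. φR_n = 0.75 × (2×190.08 + 6×253.44) = 1425.6 kN.
Governing: min(1069.7, 1425.6) = 1069.7 kN → bolt shear.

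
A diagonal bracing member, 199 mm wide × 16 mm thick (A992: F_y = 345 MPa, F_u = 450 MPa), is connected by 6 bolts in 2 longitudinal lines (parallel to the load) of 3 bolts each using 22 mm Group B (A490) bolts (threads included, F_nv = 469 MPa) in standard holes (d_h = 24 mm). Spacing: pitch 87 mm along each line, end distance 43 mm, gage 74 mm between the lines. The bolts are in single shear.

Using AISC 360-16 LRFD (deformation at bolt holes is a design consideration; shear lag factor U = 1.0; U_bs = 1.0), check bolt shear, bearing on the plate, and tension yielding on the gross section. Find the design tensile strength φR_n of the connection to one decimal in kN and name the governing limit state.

802.3 kN (bolt shear governs)

Bolt shear: A_b = π(22)²/4 = 380.13 mm². φR_n = 0.75 × 469 × 380.13 × 6 × 1 = 802.3 kN.
Bearing (16 mm plate, F_u = 450 MPa): end bolts L_c = 43 − 24/2 = 31, R_n = min(1.2×31×16×450, 2.4×22×16×450) = 267.84 kN/bolt; interior L_c = 87 − 24 = 63, R_n = 380.16 kN/bolt. φR_n = 0.75 × (2×267.84 + 4×380.16) = 1542.2 kN.
Tension yield (gross): A_g = 199×16 = 3184 mm². φR_n = 0.90 × 345 × 3184 = 988.6 kN.
Governing: min(802.3, 1542.2, 988.6) = 802.3 kN → bolt shear.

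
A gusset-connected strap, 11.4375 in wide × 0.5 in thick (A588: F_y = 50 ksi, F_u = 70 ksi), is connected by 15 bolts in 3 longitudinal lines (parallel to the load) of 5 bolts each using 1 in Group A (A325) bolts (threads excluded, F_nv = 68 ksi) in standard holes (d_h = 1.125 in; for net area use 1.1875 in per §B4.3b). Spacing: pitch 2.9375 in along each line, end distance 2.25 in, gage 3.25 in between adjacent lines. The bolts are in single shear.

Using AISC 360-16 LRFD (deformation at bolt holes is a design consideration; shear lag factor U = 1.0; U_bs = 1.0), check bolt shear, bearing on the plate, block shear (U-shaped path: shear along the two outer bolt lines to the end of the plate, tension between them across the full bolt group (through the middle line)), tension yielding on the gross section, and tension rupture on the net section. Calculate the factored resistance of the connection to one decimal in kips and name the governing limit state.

206.7 kips (net-section rupture governs)

Bolt shear: A_b = π(1)²/4 = 0.7854 in². φR_n = 0.75 × 68 × 0.7854 × 15 × 1 = 600.8 kips.
Bearing (0.5 in plate, F_u = 70 ksi): end bolts L_c = 2.25 − 1.125/2 = 1.6875, R_n = min(1.2×1.6875×0.5×70, 2.4×1×0.5×70) = 70.875 kips/bolt; interior L_c = 2.9375 − 1.125 = 1.8125, R_n = 76.125 kips/bolt. φR_n = 0.75 × (3×70.875 + 12×76.125) = 844.6 kips.
Block shear: shear path 2×[2.25+4×2.9375] = 2×14 in, A_gv = 14, A_nv = 2×(14 − 4.5×1.1875)×0.5 = 8.6563 in²; tension across gage: (6.5 − 2×1.1875)×0.5 = 2.0625 in². R_n = min(0.6×70×8.6563, 0.6×50×14) + 1.0×70×2.0625 = min(363.56, 420) + 144.38 = 507.94 kips. φR_n = 0.75 × 507.94 = 381.0 kips.
Tension yield (gross): A_g = 11.4375×0.5 = 5.7188 in². φR_n = 0.90 × 50 × 5.7188 = 257.3 kips.
Tension rupture (net): A_n = (11.4375 − 3×1.1875)×0.5 = 3.9375 in² (U = 1.0, A_e = A_n). φR_n = 0.75 × 70 × 3.9375 = 206.7 kips.
Governing: min(600.8, 844.6, 381.0, 257.3, 206.7) = 206.7 kips → net-section rupture.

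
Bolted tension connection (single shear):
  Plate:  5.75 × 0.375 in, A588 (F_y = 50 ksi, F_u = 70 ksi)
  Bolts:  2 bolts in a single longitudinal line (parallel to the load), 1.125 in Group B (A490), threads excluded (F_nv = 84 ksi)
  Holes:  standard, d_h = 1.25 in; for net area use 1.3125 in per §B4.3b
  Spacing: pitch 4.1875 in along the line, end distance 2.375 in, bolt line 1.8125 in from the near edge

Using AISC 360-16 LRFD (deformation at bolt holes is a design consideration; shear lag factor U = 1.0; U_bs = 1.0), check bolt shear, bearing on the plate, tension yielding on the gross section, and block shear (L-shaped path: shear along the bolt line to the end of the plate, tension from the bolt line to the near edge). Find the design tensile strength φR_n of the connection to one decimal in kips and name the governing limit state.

Bolt shear: A_b = π(1.125)²/4 = 0.99402 in². φR_n = 0.75 × 84 × 0.99402 × 2 × 1 = 125.2 kips.
Bearing (0.375 in plate, F_u = 70 ksi): end bolts L_c = 2.375 − 1.25/2 = 1.75, R_n = min(1.2×1.75×0.375×70, 2.4×1.125×0.375×70) = 55.125 kips/bolt; interior L_c = 4.1875 − 1.25 = 2.9375, R_n = 70.875 kips/bolt. φR_n = 0.75 × (1×55.125 + 1×70.875) = 94.5 kips.
Tension yield (gross): A_g = 5.75×0.375 = 2.1563 in². φR_n = 0.90 × 50 × 2.1563 = 97.0 kips.
Block shear: shear path 1×[2.375+1×4.1875] = 1×6.5625 in, A_gv = 2.4609, A_nv = 1×(6.5625 − 1.5×1.3125)×0.375 = 1.7227 in²; tension to near edge: (1.8125 − 0.5×1.3125)×0.375 = 0.43359 in². R_n = min(0.6×70×1.7227, 0.6×50×2.4609) + 1.0×70×0.43359 = min(72.353, 73.827) + 30.351 = 102.7 kips. φR_n = 0.75 × 102.7 = 77.0 kips.
Governing: min(125.2, 94.5, 97.0, 77.0) = 77.0 kips → block shear.

77.0 kips (block shear governs)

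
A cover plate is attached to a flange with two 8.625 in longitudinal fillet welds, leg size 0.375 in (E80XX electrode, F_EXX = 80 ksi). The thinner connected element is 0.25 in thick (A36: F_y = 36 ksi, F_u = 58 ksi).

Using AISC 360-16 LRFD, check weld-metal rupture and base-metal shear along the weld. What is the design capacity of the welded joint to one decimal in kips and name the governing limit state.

93.2 kips (base-metal shear governs)

Weld metal: throat = 0.707×0.375 = 0.26513 in, L = 2×8.625 = 17.25 in. φR_n = 0.75 × 0.6 × 80 × 0.26513 × 17.25 = 164.6 kips.
Base metal shear (0.25 in plate): yield φR_n = 1.0×0.6×36×0.25×17.25 = 93.2 kips; rupture φR_n = 0.75×0.6×58×0.25×17.25 = 112.6 kips; take 93.2 kips (yield).
Governing: min(164.6, 93.2) = 93.2 kips → base-metal shear.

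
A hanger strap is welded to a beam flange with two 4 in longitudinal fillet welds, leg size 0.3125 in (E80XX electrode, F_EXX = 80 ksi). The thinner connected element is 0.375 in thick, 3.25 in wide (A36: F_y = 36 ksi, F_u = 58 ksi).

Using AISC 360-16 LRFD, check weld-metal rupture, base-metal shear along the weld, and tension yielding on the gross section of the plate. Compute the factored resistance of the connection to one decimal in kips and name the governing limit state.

39.5 kips (gross-section yield governs)

Weld metal: throat = 0.707×0.3125 = 0.22094 in, L = 2×4 = 8 in. φR_n = 0.75 × 0.6 × 80 × 0.22094 × 8 = 63.6 kips.
Base metal shear (0.375 in plate): yield φR_n = 1.0×0.6×36×0.375×8 = 64.8 kips; rupture φR_n = 0.75×0.6×58×0.375×8 = 78.3 kips; take 64.8 kips (yield).
Tension yield (gross): A_g = 3.25×0.375 = 1.2188 in². φR_n = 0.90 × 36 × 1.2188 = 39.5 kips.
Governing: min(63.6, 64.8, 39.5) = 39.5 kips → gross-section yield.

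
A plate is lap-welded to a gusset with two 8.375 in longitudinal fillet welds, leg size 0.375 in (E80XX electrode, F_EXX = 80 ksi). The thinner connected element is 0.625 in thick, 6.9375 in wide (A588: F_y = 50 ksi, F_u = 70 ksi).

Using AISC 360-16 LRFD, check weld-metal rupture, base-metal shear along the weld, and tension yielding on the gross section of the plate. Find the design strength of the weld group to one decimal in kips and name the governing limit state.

159.9 kips (weld metal governs)

Weld metal: throat = 0.707×0.375 = 0.26513 in, L = 2×8.375 = 16.75 in. φR_n = 0.75 × 0.6 × 80 × 0.26513 × 16.75 = 159.9 kips.
Base metal shear (0.625 in plate): yield φR_n = 1.0×0.6×50×0.625×16.75 = 314.1 kips; rupture φR_n = 0.75×0.6×70×0.625×16.75 = 329.8 kips; take 314.1 kips (yield).
Tension yield (gross): A_g = 6.9375×0.625 = 4.3359 in². φR_n = 0.90 × 50 × 4.3359 = 195.1 kips.
Governing: min(159.9, 314.1, 195.1) = 159.9 kips → weld metal.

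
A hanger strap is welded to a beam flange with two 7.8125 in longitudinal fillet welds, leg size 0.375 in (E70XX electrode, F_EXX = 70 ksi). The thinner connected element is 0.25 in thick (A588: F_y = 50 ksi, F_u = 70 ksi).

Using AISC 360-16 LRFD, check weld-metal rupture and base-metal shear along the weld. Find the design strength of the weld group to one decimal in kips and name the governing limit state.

117.2 kips (base-metal shear governs)

Weld metal: throat = 0.707×0.375 = 0.26513 in, L = 2×7.8125 = 15.625 in. φR_n = 0.75 × 0.6 × 70 × 0.26513 × 15.625 = 130.5 kips.
Base metal shear (0.25 in plate): yield φR_n = 1.0×0.6×50×0.25×15.625 = 117.2 kips; rupture φR_n = 0.75×0.6×70×0.25×15.625 = 123.0 kips; take 117.2 kips (yield).
Governing: min(130.5, 117.2) = 117.2 kips → base-metal shear.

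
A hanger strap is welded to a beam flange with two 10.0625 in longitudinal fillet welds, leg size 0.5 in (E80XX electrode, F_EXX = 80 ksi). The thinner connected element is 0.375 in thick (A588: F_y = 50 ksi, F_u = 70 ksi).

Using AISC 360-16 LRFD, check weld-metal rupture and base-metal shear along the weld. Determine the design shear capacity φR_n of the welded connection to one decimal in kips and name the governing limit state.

226.4 kips (base-metal shear governs)

Weld metal: throat = 0.707×0.5 = 0.3535 in, L = 2×10.0625 = 20.125 in. φR_n = 0.75 × 0.6 × 80 × 0.3535 × 20.125 = 256.1 kips.
Base metal shear (0.375 in plate): yield φR_n = 1.0×0.6×50×0.375×20.125 = 226.4 kips; rupture φR_n = 0.75×0.6×70×0.375×20.125 = 237.7 kips; take 226.4 kips (yield).
Governing: min(256.1, 226.4) = 226.4 kips → base-metal shear.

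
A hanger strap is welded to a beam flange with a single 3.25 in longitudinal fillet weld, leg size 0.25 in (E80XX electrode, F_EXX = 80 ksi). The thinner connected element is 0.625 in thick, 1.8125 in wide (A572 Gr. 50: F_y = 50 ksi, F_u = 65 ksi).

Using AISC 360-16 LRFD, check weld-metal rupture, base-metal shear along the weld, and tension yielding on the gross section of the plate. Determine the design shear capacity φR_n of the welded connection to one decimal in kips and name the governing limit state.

Weld metal: throat = 0.707×0.25 = 0.17675 in, L = 3.25 in. φR_n = 0.75 × 0.6 × 80 × 0.17675 × 3.25 = 20.7 kips.
Base metal shear (0.625 in plate): yield φR_n = 1.0×0.6×50×0.625×3.25 = 60.9 kips; rupture φR_n = 0.75×0.6×65×0.625×3.25 = 59.4 kips; take 59.4 kips (rupture).
Tension yield (gross): A_g = 1.8125×0.625 = 1.1328 in². φR_n = 0.90 × 50 × 1.1328 = 51.0 kips.
Governing: min(20.7, 59.4, 51.0) = 20.7 kips → weld metal.

20.7 kips (weld metal governs)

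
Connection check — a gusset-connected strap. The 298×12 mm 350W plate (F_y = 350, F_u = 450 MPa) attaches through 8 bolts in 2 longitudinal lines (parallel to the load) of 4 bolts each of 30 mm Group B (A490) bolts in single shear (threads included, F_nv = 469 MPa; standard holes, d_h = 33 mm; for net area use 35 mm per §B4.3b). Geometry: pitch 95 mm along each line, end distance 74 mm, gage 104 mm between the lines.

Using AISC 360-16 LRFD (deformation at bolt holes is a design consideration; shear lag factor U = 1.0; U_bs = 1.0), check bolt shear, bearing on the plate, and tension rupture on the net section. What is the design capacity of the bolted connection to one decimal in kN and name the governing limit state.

Bolt shear: A_b = π(30)²/4 = 706.86 mm². φR_n = 0.75 × 469 × 706.86 × 8 × 1 = 1989.1 kN.
Bearing (12 mm plate, F_u = 450 MPa): end bolts L_c = 74 − 33/2 = 57.5, R_n = min(1.2×57.5×12×450, 2.4×30×12×450) = 372.6 kN/bolt; interior L_c = 95 − 33 = 62, R_n = 388.8 kN/bolt. φR_n = 0.75 × (2×372.6 + 6×388.8) = 2308.5 kN.
Tension rupture (net): A_n = (298 − 2×35)×12 = 2736 mm² (U = 1.0, A_e = A_n). φR_n = 0.75 × 450 × 2736 = 923.4 kN.
Governing: min(1989.1, 2308.5, 923.4) = 923.4 kN → net-section rupture.

923.4 kN (net-section rupture governs)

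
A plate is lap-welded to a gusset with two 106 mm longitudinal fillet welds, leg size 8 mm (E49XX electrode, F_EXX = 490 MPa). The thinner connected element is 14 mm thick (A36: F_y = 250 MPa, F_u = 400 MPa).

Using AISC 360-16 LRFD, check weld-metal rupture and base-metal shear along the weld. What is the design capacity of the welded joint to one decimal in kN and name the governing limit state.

264.4 kN (weld metal governs)

Weld metal: throat = 0.707×8 = 5.656 mm, L = 2×106 = 212 mm. φR_n = 0.75 × 0.6 × 490 × 5.656 × 212 = 264.4 kN.
Base metal shear (14 mm plate): yield φR_n = 1.0×0.6×250×14×212 = 445.2 kN; rupture φR_n = 0.75×0.6×400×14×212 = 534.2 kN; take 445.2 kN (yield).
Governing: min(264.4, 445.2) = 264.4 kN → weld metal.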